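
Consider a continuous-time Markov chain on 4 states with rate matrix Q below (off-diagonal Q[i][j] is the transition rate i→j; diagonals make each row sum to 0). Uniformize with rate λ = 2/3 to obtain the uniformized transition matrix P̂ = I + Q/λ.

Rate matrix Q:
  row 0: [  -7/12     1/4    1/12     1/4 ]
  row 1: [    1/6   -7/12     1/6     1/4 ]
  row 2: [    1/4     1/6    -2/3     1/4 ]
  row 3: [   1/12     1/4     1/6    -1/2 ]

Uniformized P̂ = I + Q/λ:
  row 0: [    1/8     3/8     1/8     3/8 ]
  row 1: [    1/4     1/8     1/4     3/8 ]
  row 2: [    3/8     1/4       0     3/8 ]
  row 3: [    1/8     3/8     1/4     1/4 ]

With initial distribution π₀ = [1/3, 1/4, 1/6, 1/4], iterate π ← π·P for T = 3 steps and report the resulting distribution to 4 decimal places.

t=0: π = [0.3333, 0.2500, 0.1667, 0.2500]
t=1: π = [0.1979, 0.2917, 0.1667, 0.3438]
t=2: π = [0.2031, 0.2813, 0.1836, 0.3320]
t=3: π = [0.2061, 0.2817, 0.1787, 0.3335]

π = [0.2061, 0.2817, 0.1787, 0.3335]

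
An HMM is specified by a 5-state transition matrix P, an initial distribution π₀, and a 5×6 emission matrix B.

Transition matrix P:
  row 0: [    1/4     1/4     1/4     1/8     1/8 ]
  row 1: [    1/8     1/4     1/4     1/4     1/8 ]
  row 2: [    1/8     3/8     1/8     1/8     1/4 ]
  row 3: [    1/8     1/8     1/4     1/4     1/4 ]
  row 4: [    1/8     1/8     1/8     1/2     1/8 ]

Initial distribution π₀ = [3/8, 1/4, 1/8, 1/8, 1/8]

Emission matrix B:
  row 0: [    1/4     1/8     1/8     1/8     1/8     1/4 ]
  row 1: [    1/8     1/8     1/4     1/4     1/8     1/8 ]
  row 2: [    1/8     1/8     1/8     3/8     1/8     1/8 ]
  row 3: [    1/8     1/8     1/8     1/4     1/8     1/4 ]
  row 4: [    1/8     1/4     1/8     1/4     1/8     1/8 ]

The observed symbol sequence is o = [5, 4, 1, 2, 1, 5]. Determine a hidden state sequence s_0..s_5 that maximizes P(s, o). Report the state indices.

t=0: δ = [9.375e-02, 3.125e-02, 1.562e-02, 3.125e-02, 1.562e-02]  (obs o_0=5)
t=1: δ = [2.930e-03, 2.930e-03, 2.930e-03, 1.465e-03, 1.465e-03]  ψ = [0, 0, 0, 0, 0]  (obs o_1=4)
t=2: δ = [9.155e-05, 1.373e-04, 9.155e-05, 9.155e-05, 1.831e-04]  ψ = [0, 2, 0, 1, 2]  (obs o_2=1)
t=3: δ = [2.861e-06, 8.583e-06, 4.292e-06, 1.144e-05, 2.861e-06]  ψ = [0, 1, 1, 4, 2]  (obs o_3=2)
t=4: δ = [1.788e-07, 2.682e-07, 3.576e-07, 3.576e-07, 7.153e-07]  ψ = [3, 1, 3, 3, 3]  (obs o_4=1)
t=5: δ = [2.235e-08, 1.676e-08, 1.118e-08, 8.941e-08, 1.118e-08]  ψ = [4, 2, 3, 4, 2]  (obs o_5=5)
backtrack: best end state = 3; path = [0, 2, 4, 3, 4, 3]

path = [0, 2, 4, 3, 4, 3]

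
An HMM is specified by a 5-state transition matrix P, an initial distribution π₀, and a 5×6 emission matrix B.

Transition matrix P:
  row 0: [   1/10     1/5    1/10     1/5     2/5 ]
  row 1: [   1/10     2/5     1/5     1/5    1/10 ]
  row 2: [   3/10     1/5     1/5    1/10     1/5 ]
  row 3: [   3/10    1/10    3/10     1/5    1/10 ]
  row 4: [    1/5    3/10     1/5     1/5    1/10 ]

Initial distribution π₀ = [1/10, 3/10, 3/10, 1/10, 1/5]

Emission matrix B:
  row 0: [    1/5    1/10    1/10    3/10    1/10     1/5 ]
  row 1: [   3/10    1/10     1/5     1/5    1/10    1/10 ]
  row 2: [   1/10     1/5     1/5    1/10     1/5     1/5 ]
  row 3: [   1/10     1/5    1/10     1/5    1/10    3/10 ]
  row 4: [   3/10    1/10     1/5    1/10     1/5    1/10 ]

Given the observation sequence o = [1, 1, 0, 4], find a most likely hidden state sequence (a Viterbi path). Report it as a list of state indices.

path = [2, 2, 0, 4]

t=0: δ = [1.000e-02, 3.000e-02, 6.000e-02, 2.000e-02, 2.000e-02]  (obs o_0=1)
t=1: δ = [1.800e-03, 1.200e-03, 2.400e-03, 1.200e-03, 1.200e-03]  ψ = [2, 1, 2, 1, 2]  (obs o_1=1)
t=2: δ = [1.440e-04, 1.440e-04, 4.800e-05, 3.600e-05, 2.160e-04]  ψ = [2, 1, 2, 0, 0]  (obs o_2=0)
t=3: δ = [4.320e-06, 6.480e-06, 8.640e-06, 4.320e-06, 1.152e-05]  ψ = [4, 4, 4, 4, 0]  (obs o_3=4)
backtrack: best end state = 4; path = [2, 2, 0, 4]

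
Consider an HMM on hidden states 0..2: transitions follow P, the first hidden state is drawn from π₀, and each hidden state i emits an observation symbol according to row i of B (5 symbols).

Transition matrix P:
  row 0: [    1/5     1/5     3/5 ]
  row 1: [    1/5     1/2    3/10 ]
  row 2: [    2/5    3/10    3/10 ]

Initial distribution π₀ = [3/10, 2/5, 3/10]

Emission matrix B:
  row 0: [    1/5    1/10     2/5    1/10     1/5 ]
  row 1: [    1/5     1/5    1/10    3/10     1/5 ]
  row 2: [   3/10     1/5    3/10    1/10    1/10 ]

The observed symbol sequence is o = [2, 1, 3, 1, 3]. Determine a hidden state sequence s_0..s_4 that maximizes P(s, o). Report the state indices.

t=0: δ = [1.200e-01, 4.000e-02, 9.000e-02]  (obs o_0=2)
t=1: δ = [3.600e-03, 5.400e-03, 1.440e-02]  ψ = [2, 2, 0]  (obs o_1=1)
t=2: δ = [5.760e-04, 1.296e-03, 4.320e-04]  ψ = [2, 2, 2]  (obs o_2=3)
t=3: δ = [2.592e-05, 1.296e-04, 7.776e-05]  ψ = [1, 1, 1]  (obs o_3=1)
t=4: δ = [3.110e-06, 1.944e-05, 3.888e-06]  ψ = [2, 1, 1]  (obs o_4=3)
backtrack: best end state = 1; path = [0, 2, 1, 1, 1]

path = [0, 2, 1, 1, 1]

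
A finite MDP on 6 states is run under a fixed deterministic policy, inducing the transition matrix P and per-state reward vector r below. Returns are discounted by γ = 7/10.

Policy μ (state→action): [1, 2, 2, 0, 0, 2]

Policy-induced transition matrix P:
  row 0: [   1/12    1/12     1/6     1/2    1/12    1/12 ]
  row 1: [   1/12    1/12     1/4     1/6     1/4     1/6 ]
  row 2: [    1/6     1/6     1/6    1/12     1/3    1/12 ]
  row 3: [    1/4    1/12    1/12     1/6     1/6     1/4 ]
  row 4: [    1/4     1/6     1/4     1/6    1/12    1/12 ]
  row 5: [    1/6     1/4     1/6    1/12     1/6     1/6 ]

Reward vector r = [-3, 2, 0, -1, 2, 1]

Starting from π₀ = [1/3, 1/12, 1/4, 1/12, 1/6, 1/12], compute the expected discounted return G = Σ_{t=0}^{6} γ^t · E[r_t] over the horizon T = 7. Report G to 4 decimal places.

G = -0.4253

t=0: π = [0.3333, 0.0833, 0.2500, 0.0833, 0.1667, 0.0833], E[r] = -0.5000, γ^t·E[r] = -0.500000, running G = -0.500000
t=1: π = [0.1528, 0.1319, 0.1806, 0.2500, 0.1736, 0.1111], E[r] = 0.0139, γ^t·E[r] = 0.009722, running G = -0.490278
t=2: π = [0.1782, 0.1314, 0.1713, 0.1933, 0.1806, 0.1453], E[r] = 0.0411, γ^t·E[r] = 0.020133, running G = -0.470145
t=3: π = [0.1720, 0.1369, 0.1766, 0.1997, 0.1763, 0.1386], E[r] = 0.0491, γ^t·E[r] = 0.016839, running G = -0.453306
t=4: π = [0.1723, 0.1358, 0.1761, 0.1977, 0.1785, 0.1396], E[r] = 0.0537, γ^t·E[r] = 0.012887, running G = -0.440418
t=5: π = [0.1723, 0.1361, 0.1764, 0.1978, 0.1781, 0.1392], E[r] = 0.0529, γ^t·E[r] = 0.008898, running G = -0.431520
t=6: π = [0.1723, 0.1361, 0.1764, 0.1978, 0.1782, 0.1392], E[r] = 0.0532, γ^t·E[r] = 0.006253, running G = -0.425267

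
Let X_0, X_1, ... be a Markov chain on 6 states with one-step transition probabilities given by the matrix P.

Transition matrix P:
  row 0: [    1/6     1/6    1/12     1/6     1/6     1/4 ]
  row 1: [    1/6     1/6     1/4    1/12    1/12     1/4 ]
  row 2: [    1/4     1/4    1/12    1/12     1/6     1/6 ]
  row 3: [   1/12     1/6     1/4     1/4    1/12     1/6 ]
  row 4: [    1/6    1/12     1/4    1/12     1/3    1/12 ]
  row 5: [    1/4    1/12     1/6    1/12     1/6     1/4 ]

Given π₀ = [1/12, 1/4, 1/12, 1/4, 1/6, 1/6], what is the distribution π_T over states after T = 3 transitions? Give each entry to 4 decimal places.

π = [0.1874, 0.1505, 0.1736, 0.1190, 0.1720, 0.1976]

t=0: π = [0.0833, 0.2500, 0.0833, 0.2500, 0.1667, 0.1667]
t=1: π = [0.1667, 0.1458, 0.2083, 0.1319, 0.1528, 0.1944]
t=2: π = [0.1892, 0.1551, 0.1713, 0.1192, 0.1690, 0.1962]
t=3: π = [0.1874, 0.1505, 0.1736, 0.1190, 0.1720, 0.1976]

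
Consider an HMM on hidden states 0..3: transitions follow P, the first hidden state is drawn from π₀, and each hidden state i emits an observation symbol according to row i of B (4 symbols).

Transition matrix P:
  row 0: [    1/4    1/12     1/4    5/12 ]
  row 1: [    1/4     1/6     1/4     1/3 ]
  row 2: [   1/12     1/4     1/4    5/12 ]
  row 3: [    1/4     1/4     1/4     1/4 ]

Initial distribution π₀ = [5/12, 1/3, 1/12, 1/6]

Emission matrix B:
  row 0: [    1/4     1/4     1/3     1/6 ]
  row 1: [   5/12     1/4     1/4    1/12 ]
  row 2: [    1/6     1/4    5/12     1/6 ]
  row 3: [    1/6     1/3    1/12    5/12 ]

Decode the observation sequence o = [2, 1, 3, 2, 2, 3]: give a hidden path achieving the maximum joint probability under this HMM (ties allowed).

path = [0, 3, 3, 2, 2, 3]

t=0: δ = [1.389e-01, 8.333e-02, 3.472e-02, 1.389e-02]  (obs o_0=2)
t=1: δ = [8.681e-03, 3.472e-03, 8.681e-03, 1.929e-02]  ψ = [0, 1, 0, 0]  (obs o_1=1)
t=2: δ = [8.038e-04, 4.019e-04, 8.038e-04, 2.009e-03]  ψ = [3, 3, 3, 3]  (obs o_2=3)
t=3: δ = [1.674e-04, 1.256e-04, 2.093e-04, 4.186e-05]  ψ = [3, 3, 3, 3]  (obs o_3=2)
t=4: δ = [1.395e-05, 1.308e-05, 2.180e-05, 7.268e-06]  ψ = [0, 2, 2, 2]  (obs o_4=2)
t=5: δ = [5.814e-07, 4.542e-07, 9.085e-07, 3.785e-06]  ψ = [0, 2, 2, 2]  (obs o_5=3)
backtrack: best end state = 3; path = [0, 3, 3, 2, 2, 3]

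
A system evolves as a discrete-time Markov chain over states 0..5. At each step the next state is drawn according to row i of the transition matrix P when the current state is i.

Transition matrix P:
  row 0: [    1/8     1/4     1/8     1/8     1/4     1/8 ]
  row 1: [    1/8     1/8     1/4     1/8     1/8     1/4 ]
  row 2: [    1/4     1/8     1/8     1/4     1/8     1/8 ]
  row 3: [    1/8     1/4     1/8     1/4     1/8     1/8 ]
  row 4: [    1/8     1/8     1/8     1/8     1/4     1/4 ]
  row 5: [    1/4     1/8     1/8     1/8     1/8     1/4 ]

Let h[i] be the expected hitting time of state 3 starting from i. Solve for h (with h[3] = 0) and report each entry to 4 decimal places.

First-step conditioning: h[3] = 0; for i ≠ 3, h[i] = 1 + Σ_k P[i][k]·h[k].
  h[0] = 1 + 1/8·h[0] + 1/4·h[1] + 1/8·h[2] + 1/4·h[4] + 1/8·h[5]
  h[1] = 1 + 1/8·h[0] + 1/8·h[1] + 1/4·h[2] + 1/8·h[4] + 1/4·h[5]
  h[2] = 1 + 1/4·h[0] + 1/8·h[1] + 1/8·h[2] + 1/8·h[4] + 1/8·h[5]
  h[4] = 1 + 1/8·h[0] + 1/8·h[1] + 1/8·h[2] + 1/4·h[4] + 1/4·h[5]
  h[5] = 1 + 1/4·h[0] + 1/8·h[1] + 1/8·h[2] + 1/8·h[4] + 1/4·h[5]
Solving the 5×5 linear system over states ≠ 3 gives exactly h = [8290/1187, 8176/1187, 7266/1187, 0, 8306/1187, 8304/1187] (h[3] = 0 is the target).

h = [6.9840, 6.8880, 6.1213, 0.0000, 6.9975, 6.9958]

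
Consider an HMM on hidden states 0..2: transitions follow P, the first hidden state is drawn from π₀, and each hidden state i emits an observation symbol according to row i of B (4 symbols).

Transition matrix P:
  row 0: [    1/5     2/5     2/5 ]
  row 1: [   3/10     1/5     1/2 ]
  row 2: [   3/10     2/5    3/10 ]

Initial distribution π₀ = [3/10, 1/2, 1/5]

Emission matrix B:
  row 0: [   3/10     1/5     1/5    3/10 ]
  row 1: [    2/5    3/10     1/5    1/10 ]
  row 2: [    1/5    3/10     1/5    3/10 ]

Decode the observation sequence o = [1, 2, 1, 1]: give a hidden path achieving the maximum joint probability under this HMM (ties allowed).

t=0: δ = [6.000e-02, 1.500e-01, 6.000e-02]  (obs o_0=1)
t=1: δ = [9.000e-03, 6.000e-03, 1.500e-02]  ψ = [1, 1, 1]  (obs o_1=2)
t=2: δ = [9.000e-04, 1.800e-03, 1.350e-03]  ψ = [2, 2, 2]  (obs o_2=1)
t=3: δ = [1.080e-04, 1.620e-04, 2.700e-04]  ψ = [1, 2, 1]  (obs o_3=1)
backtrack: best end state = 2; path = [1, 2, 1, 2]

path = [1, 2, 1, 2]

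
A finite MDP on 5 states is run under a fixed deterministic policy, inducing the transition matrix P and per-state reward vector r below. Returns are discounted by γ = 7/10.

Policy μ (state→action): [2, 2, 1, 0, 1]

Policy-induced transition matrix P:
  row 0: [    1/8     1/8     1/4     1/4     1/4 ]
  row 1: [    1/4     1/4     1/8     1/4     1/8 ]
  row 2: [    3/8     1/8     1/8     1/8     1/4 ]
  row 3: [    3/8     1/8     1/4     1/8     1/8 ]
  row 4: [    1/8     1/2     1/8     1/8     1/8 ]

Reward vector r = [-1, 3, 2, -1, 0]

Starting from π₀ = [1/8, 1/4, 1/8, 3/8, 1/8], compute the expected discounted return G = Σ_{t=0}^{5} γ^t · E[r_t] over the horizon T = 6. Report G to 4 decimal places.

G = 1.5917

t=0: π = [0.1250, 0.2500, 0.1250, 0.3750, 0.1250], E[r] = 0.5000, γ^t·E[r] = 0.500000, running G = 0.500000
t=1: π = [0.2813, 0.2031, 0.1875, 0.1719, 0.1563], E[r] = 0.5313, γ^t·E[r] = 0.371875, running G = 0.871875
t=2: π = [0.2402, 0.2090, 0.1816, 0.1855, 0.1836], E[r] = 0.5645, γ^t·E[r] = 0.276582, running G = 1.148457
t=3: π = [0.2429, 0.2200, 0.1782, 0.1812, 0.1777], E[r] = 0.5923, γ^t·E[r] = 0.203154, running G = 1.351611
t=4: π = [0.2423, 0.2191, 0.1780, 0.1829, 0.1776], E[r] = 0.5883, γ^t·E[r] = 0.141240, running G = 1.492851
t=5: π = [0.2426, 0.2190, 0.1782, 0.1827, 0.1775], E[r] = 0.5880, γ^t·E[r] = 0.098830, running G = 1.591682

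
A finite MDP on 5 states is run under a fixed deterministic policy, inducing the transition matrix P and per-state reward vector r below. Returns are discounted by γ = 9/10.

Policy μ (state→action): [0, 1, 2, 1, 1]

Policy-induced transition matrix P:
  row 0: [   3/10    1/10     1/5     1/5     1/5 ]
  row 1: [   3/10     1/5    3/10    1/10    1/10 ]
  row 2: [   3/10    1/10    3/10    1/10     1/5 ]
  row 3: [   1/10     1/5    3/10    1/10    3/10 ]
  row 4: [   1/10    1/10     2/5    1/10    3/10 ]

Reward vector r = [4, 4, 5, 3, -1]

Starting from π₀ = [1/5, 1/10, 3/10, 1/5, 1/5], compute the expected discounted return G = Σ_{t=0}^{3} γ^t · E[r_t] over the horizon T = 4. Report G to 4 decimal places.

t=0: π = [0.2000, 0.1000, 0.3000, 0.2000, 0.2000], E[r] = 3.1000, γ^t·E[r] = 3.100000, running G = 3.100000
t=1: π = [0.2200, 0.1300, 0.3000, 0.1200, 0.2300], E[r] = 3.0300, γ^t·E[r] = 2.727000, running G = 5.827000
t=2: π = [0.2300, 0.1250, 0.3010, 0.1220, 0.2220], E[r] = 3.0690, γ^t·E[r] = 2.485890, running G = 8.312890
t=3: π = [0.2312, 0.1247, 0.2992, 0.1230, 0.2219], E[r] = 3.0667, γ^t·E[r] = 2.235624, running G = 10.548514

G = 10.5485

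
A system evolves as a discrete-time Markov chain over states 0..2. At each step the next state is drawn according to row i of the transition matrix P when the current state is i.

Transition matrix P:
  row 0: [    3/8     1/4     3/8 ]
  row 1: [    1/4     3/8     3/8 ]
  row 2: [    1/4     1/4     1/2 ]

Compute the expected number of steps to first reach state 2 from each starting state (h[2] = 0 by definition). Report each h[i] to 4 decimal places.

First-step conditioning: h[2] = 0; for i ≠ 2, h[i] = 1 + Σ_k P[i][k]·h[k].
  h[0] = 1 + 3/8·h[0] + 1/4·h[1]
  h[1] = 1 + 1/4·h[0] + 3/8·h[1]
Solving the 2×2 linear system over states ≠ 2 gives exactly h = [8/3, 8/3, 0] (h[2] = 0 is the target).

h = [2.6667, 2.6667, 0.0000]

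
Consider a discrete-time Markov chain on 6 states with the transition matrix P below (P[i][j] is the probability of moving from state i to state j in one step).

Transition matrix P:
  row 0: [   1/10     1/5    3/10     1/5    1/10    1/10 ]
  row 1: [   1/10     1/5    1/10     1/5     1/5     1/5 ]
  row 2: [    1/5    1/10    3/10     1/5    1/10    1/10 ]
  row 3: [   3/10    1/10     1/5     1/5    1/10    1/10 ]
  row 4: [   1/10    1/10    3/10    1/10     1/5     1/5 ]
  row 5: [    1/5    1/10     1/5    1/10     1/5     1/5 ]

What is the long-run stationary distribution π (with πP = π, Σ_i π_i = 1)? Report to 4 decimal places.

π = [0.1727, 0.1303, 0.2426, 0.1717, 0.1413, 0.1413]

Balance equations π_j = Σ_i π_i·P[i][j]:
  π_0 = 1/10·π_0 + 1/10·π_1 + 1/5·π_2 + 3/10·π_3 + 1/10·π_4 + 1/5·π_5
  π_1 = 1/5·π_0 + 1/5·π_1 + 1/10·π_2 + 1/10·π_3 + 1/10·π_4 + 1/10·π_5
  π_2 = 3/10·π_0 + 1/10·π_1 + 3/10·π_2 + 1/5·π_3 + 3/10·π_4 + 1/5·π_5
  π_3 = 1/5·π_0 + 1/5·π_1 + 1/5·π_2 + 1/5·π_3 + 1/10·π_4 + 1/10·π_5
  π_4 = 1/10·π_0 + 1/5·π_1 + 1/10·π_2 + 1/10·π_3 + 1/5·π_4 + 1/5·π_5
  normalize: π_0 + π_1 + π_2 + π_3 + π_4 + π_5 = 1
Solving the linear system gives exactly π = [346/2003, 261/2003, 486/2003, 344/2003, 283/2003, 283/2003].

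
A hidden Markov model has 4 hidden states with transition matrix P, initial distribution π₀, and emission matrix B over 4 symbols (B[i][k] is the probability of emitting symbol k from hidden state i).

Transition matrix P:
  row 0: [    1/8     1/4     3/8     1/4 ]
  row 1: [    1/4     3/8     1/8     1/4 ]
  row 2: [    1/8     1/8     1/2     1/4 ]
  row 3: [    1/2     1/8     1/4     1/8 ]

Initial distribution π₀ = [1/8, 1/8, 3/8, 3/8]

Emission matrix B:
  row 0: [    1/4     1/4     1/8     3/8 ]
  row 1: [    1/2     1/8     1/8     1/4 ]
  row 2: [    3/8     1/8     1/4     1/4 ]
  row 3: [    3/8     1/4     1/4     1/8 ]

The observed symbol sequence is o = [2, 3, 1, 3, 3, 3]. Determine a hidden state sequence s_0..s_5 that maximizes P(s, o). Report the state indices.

path = [3, 0, 3, 0, 2, 2]

t=0: δ = [1.562e-02, 1.562e-02, 9.375e-02, 9.375e-02]  (obs o_0=2)
t=1: δ = [1.758e-02, 2.930e-03, 1.172e-02, 2.930e-03]  ψ = [3, 2, 2, 2]  (obs o_1=3)
t=2: δ = [5.493e-04, 5.493e-04, 8.240e-04, 1.099e-03]  ψ = [0, 0, 0, 0]  (obs o_2=1)
t=3: δ = [2.060e-04, 5.150e-05, 1.030e-04, 2.575e-05]  ψ = [3, 1, 2, 2]  (obs o_3=3)
t=4: δ = [9.656e-06, 1.287e-05, 1.931e-05, 6.437e-06]  ψ = [0, 0, 0, 0]  (obs o_4=3)
t=5: δ = [1.207e-06, 1.207e-06, 2.414e-06, 6.035e-07]  ψ = [1, 1, 2, 2]  (obs o_5=3)
backtrack: best end state = 2; path = [3, 0, 3, 0, 2, 2]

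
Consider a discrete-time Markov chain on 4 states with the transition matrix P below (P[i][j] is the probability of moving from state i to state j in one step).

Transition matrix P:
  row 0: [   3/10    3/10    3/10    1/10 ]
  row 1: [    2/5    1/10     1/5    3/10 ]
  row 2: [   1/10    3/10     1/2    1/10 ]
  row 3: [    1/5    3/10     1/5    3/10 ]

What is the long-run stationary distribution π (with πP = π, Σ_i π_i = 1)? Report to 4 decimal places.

π = [0.2422, 0.2500, 0.3203, 0.1875]

Balance equations π_j = Σ_i π_i·P[i][j]:
  π_0 = 3/10·π_0 + 2/5·π_1 + 1/10·π_2 + 1/5·π_3
  π_1 = 3/10·π_0 + 1/10·π_1 + 3/10·π_2 + 3/10·π_3
  π_2 = 3/10·π_0 + 1/5·π_1 + 1/2·π_2 + 1/5·π_3
  normalize: π_0 + π_1 + π_2 + π_3 = 1
Solving the linear system gives exactly π = [31/128, 1/4, 41/128, 3/16].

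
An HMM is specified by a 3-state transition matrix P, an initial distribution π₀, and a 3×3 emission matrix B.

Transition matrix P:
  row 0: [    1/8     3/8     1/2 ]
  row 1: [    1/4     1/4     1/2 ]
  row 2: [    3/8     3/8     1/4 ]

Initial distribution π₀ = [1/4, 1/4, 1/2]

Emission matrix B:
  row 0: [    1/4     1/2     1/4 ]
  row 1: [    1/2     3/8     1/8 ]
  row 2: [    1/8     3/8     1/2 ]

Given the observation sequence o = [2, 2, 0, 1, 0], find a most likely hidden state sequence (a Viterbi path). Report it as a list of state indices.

path = [2, 2, 1, 2, 1]

t=0: δ = [6.250e-02, 3.125e-02, 2.500e-01]  (obs o_0=2)
t=1: δ = [2.344e-02, 1.172e-02, 3.125e-02]  ψ = [2, 2, 2]  (obs o_1=2)
t=2: δ = [2.930e-03, 5.859e-03, 1.465e-03]  ψ = [2, 2, 0]  (obs o_2=0)
t=3: δ = [7.324e-04, 5.493e-04, 1.099e-03]  ψ = [1, 1, 1]  (obs o_3=1)
t=4: δ = [1.030e-04, 2.060e-04, 4.578e-05]  ψ = [2, 2, 0]  (obs o_4=0)
backtrack: best end state = 1; path = [2, 2, 1, 2, 1]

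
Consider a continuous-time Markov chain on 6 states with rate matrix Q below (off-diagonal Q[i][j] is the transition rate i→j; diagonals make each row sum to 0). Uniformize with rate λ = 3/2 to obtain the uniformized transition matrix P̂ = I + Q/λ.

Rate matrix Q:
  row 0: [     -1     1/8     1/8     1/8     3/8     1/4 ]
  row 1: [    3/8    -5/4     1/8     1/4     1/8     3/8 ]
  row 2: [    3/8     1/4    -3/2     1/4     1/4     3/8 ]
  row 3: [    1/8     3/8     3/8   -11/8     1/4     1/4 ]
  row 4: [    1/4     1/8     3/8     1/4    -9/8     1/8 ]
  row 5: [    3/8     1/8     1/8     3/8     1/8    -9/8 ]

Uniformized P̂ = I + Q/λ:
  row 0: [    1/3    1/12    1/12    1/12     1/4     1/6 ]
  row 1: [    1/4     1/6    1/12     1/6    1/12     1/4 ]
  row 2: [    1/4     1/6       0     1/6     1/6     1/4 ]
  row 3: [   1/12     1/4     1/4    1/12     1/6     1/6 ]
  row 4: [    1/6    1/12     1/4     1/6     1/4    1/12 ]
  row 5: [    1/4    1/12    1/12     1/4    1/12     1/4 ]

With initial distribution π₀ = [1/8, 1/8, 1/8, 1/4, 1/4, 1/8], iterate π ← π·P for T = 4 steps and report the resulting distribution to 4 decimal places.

t=0: π = [0.1250, 0.1250, 0.1250, 0.2500, 0.2500, 0.1250]
t=1: π = [0.1979, 0.1458, 0.1563, 0.1458, 0.1771, 0.1771]
t=2: π = [0.2274, 0.1328, 0.1241, 0.1528, 0.1710, 0.1918]
t=3: π = [0.2292, 0.1302, 0.1270, 0.1510, 0.1728, 0.1898]
t=4: π = [0.2295, 0.1299, 0.1267, 0.1508, 0.1735, 0.1895]

π = [0.2295, 0.1299, 0.1267, 0.1508, 0.1735, 0.1895]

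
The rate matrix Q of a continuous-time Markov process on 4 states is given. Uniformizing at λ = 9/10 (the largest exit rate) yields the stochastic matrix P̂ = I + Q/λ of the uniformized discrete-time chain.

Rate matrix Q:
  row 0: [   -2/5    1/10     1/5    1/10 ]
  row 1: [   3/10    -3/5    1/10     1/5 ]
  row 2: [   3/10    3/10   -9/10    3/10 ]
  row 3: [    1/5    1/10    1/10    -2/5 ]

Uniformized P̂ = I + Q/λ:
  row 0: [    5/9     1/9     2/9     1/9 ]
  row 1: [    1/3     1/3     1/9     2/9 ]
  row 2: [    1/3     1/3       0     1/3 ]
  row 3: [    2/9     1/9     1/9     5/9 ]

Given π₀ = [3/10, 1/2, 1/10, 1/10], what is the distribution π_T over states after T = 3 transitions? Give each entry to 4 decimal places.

π = [0.3907, 0.1855, 0.1394, 0.2845]

t=0: π = [0.3000, 0.5000, 0.1000, 0.1000]
t=1: π = [0.3889, 0.2444, 0.1333, 0.2333]
t=2: π = [0.3938, 0.1951, 0.1395, 0.2716]
t=3: π = [0.3907, 0.1855, 0.1394, 0.2845]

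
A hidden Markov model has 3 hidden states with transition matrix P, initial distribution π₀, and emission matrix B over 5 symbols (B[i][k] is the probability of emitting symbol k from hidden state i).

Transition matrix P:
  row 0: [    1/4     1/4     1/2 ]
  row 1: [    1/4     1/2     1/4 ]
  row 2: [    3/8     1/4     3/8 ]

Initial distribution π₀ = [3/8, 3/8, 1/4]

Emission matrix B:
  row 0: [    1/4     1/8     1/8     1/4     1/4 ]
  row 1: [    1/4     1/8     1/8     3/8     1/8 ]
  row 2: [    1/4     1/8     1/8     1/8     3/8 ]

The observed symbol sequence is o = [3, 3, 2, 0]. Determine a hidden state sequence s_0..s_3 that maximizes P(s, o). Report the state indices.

t=0: δ = [9.375e-02, 1.406e-01, 3.125e-02]  (obs o_0=3)
t=1: δ = [8.789e-03, 2.637e-02, 5.859e-03]  ψ = [1, 1, 0]  (obs o_1=3)
t=2: δ = [8.240e-04, 1.648e-03, 8.240e-04]  ψ = [1, 1, 1]  (obs o_2=2)
t=3: δ = [1.030e-04, 2.060e-04, 1.030e-04]  ψ = [1, 1, 0]  (obs o_3=0)
backtrack: best end state = 1; path = [1, 1, 1, 1]

path = [1, 1, 1, 1]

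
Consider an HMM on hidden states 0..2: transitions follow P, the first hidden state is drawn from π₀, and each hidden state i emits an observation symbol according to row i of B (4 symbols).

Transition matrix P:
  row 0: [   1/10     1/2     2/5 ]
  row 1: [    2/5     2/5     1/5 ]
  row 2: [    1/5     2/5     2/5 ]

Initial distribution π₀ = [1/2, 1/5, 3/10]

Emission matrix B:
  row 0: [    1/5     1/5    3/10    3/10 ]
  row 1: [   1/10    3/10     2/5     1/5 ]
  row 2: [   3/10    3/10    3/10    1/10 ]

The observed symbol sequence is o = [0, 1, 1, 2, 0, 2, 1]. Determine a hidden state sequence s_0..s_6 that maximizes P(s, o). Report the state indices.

t=0: δ = [1.000e-01, 2.000e-02, 9.000e-02]  (obs o_0=0)
t=1: δ = [3.600e-03, 1.500e-02, 1.200e-02]  ψ = [2, 0, 0]  (obs o_1=1)
t=2: δ = [1.200e-03, 1.800e-03, 1.440e-03]  ψ = [1, 1, 2]  (obs o_2=1)
t=3: δ = [2.160e-04, 2.880e-04, 1.728e-04]  ψ = [1, 1, 2]  (obs o_3=2)
t=4: δ = [2.304e-05, 1.152e-05, 2.592e-05]  ψ = [1, 1, 0]  (obs o_4=0)
t=5: δ = [1.555e-06, 4.608e-06, 3.110e-06]  ψ = [2, 0, 2]  (obs o_5=2)
t=6: δ = [3.686e-07, 5.530e-07, 3.732e-07]  ψ = [1, 1, 2]  (obs o_6=1)
backtrack: best end state = 1; path = [0, 1, 1, 1, 0, 1, 1]

path = [0, 1, 1, 1, 0, 1, 1]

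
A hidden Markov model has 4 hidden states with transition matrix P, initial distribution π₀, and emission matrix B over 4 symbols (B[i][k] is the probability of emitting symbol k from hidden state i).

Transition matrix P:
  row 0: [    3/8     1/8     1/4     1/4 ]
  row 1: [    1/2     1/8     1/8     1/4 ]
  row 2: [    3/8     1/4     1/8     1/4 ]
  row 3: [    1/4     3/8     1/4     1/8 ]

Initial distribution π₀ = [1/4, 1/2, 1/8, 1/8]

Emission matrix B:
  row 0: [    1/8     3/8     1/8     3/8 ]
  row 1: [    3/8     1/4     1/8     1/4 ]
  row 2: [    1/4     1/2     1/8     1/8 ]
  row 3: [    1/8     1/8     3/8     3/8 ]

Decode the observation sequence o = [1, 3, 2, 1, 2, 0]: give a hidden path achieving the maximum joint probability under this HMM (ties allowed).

path = [1, 0, 3, 2, 3, 1]

t=0: δ = [9.375e-02, 1.250e-01, 6.250e-02, 1.562e-02]  (obs o_0=1)
t=1: δ = [2.344e-02, 3.906e-03, 2.930e-03, 1.172e-02]  ψ = [1, 1, 0, 1]  (obs o_1=3)
t=2: δ = [1.099e-03, 5.493e-04, 7.324e-04, 2.197e-03]  ψ = [0, 3, 0, 0]  (obs o_2=2)
t=3: δ = [2.060e-04, 2.060e-04, 2.747e-04, 3.433e-05]  ψ = [3, 3, 3, 0]  (obs o_3=1)
t=4: δ = [1.287e-05, 8.583e-06, 6.437e-06, 2.575e-05]  ψ = [1, 2, 0, 2]  (obs o_4=2)
t=5: δ = [8.047e-07, 3.621e-06, 1.609e-06, 4.023e-07]  ψ = [3, 3, 3, 0]  (obs o_5=0)
backtrack: best end state = 1; path = [1, 0, 3, 2, 3, 1]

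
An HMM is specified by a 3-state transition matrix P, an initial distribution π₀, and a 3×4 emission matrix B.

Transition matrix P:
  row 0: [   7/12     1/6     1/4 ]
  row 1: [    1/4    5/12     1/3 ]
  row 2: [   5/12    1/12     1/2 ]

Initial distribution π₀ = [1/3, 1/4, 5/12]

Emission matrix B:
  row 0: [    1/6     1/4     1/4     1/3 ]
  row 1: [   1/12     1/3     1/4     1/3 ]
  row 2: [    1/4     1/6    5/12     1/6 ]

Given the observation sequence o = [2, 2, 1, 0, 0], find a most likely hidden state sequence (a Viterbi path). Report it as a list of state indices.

t=0: δ = [8.333e-02, 6.250e-02, 1.736e-01]  (obs o_0=2)
t=1: δ = [1.808e-02, 6.510e-03, 3.617e-02]  ψ = [2, 1, 2]  (obs o_1=2)
t=2: δ = [3.768e-03, 1.005e-03, 3.014e-03]  ψ = [2, 0, 2]  (obs o_2=1)
t=3: δ = [3.663e-04, 5.233e-05, 3.768e-04]  ψ = [0, 0, 2]  (obs o_3=0)
t=4: δ = [3.561e-05, 5.087e-06, 4.710e-05]  ψ = [0, 0, 2]  (obs o_4=0)
backtrack: best end state = 2; path = [2, 2, 2, 2, 2]

path = [2, 2, 2, 2, 2]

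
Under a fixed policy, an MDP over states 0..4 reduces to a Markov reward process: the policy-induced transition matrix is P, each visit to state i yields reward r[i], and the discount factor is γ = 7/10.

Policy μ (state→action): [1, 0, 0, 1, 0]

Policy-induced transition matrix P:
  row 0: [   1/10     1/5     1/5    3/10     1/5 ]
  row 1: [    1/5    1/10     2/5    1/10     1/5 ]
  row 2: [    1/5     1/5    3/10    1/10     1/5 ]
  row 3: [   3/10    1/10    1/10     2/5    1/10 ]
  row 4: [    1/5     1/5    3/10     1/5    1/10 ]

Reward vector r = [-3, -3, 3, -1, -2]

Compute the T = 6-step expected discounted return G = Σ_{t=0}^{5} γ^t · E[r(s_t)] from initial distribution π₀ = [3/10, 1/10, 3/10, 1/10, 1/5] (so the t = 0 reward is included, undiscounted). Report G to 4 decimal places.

G = -2.4771

t=0: π = [0.3000, 0.1000, 0.3000, 0.1000, 0.2000], E[r] = -0.8000, γ^t·E[r] = -0.800000, running G = -0.800000
t=1: π = [0.1800, 0.1800, 0.2600, 0.2100, 0.1700], E[r] = -0.8500, γ^t·E[r] = -0.595000, running G = -1.395000
t=2: π = [0.2030, 0.1610, 0.2580, 0.2160, 0.1620], E[r] = -0.8580, γ^t·E[r] = -0.420420, running G = -1.815420
t=3: π = [0.2013, 0.1623, 0.2526, 0.2216, 0.1622], E[r] = -0.8790, γ^t·E[r] = -0.301497, running G = -2.116917
t=4: π = [0.2020, 0.1616, 0.2518, 0.2230, 0.1616], E[r] = -0.8818, γ^t·E[r] = -0.211715, running G = -2.328632
t=5: π = [0.2021, 0.1615, 0.2514, 0.2235, 0.1615], E[r] = -0.8834, γ^t·E[r] = -0.148465, running G = -2.477097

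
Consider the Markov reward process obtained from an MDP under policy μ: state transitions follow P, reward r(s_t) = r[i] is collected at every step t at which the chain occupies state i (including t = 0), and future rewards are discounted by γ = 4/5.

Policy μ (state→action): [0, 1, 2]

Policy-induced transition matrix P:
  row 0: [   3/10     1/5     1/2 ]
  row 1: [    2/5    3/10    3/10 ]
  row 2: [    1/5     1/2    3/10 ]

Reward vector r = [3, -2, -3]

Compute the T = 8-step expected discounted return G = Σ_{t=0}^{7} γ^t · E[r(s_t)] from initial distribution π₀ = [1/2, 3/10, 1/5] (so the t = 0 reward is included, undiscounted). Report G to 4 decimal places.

t=0: π = [0.5000, 0.3000, 0.2000], E[r] = 0.3000, γ^t·E[r] = 0.300000, running G = 0.300000
t=1: π = [0.3100, 0.2900, 0.4000], E[r] = -0.8500, γ^t·E[r] = -0.680000, running G = -0.380000
t=2: π = [0.2890, 0.3490, 0.3620], E[r] = -0.9170, γ^t·E[r] = -0.586880, running G = -0.966880
t=3: π = [0.2987, 0.3435, 0.3578], E[r] = -0.8643, γ^t·E[r] = -0.442522, running G = -1.409402
t=4: π = [0.2986, 0.3417, 0.3597], E[r] = -0.8669, γ^t·E[r] = -0.355078, running G = -1.764480
t=5: π = [0.2982, 0.3421, 0.3597], E[r] = -0.8687, γ^t·E[r] = -0.284668, running G = -2.049148
t=6: π = [0.2982, 0.3421, 0.3596], E[r] = -0.8685, γ^t·E[r] = -0.227659, running G = -2.276807
t=7: π = [0.2982, 0.3421, 0.3596], E[r] = -0.8684, γ^t·E[r] = -0.182118, running G = -2.458925

G = -2.4589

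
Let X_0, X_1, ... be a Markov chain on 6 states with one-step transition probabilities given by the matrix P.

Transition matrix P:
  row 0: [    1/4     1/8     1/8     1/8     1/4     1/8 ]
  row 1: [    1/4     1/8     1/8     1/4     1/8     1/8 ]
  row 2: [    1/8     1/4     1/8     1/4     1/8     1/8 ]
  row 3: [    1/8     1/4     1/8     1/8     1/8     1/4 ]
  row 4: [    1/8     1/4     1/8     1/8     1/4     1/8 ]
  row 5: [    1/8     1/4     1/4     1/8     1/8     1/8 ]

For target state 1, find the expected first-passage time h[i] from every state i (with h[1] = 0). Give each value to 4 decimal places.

h = [4.9231, 0.0000, 4.3077, 4.3077, 4.3077, 4.3077]

First-step conditioning: h[1] = 0; for i ≠ 1, h[i] = 1 + Σ_k P[i][k]·h[k].
  h[0] = 1 + 1/4·h[0] + 1/8·h[2] + 1/8·h[3] + 1/4·h[4] + 1/8·h[5]
  h[2] = 1 + 1/8·h[0] + 1/8·h[2] + 1/4·h[3] + 1/8·h[4] + 1/8·h[5]
  h[3] = 1 + 1/8·h[0] + 1/8·h[2] + 1/8·h[3] + 1/8·h[4] + 1/4·h[5]
  h[4] = 1 + 1/8·h[0] + 1/8·h[2] + 1/8·h[3] + 1/4·h[4] + 1/8·h[5]
  h[5] = 1 + 1/8·h[0] + 1/4·h[2] + 1/8·h[3] + 1/8·h[4] + 1/8·h[5]
Solving the 5×5 linear system over states ≠ 1 gives exactly h = [64/13, 0, 56/13, 56/13, 56/13, 56/13] (h[1] = 0 is the target).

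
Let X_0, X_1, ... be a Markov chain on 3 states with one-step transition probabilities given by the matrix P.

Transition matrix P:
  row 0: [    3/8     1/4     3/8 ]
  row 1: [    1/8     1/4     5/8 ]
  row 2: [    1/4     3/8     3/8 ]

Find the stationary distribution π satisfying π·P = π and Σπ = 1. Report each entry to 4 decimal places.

Balance equations π_j = Σ_i π_i·P[i][j]:
  π_0 = 3/8·π_0 + 1/8·π_1 + 1/4·π_2
  π_1 = 1/4·π_0 + 1/4·π_1 + 3/8·π_2
  normalize: π_0 + π_1 + π_2 = 1
Solving the linear system gives exactly π = [15/62, 19/62, 14/31].

π = [0.2419, 0.3065, 0.4516]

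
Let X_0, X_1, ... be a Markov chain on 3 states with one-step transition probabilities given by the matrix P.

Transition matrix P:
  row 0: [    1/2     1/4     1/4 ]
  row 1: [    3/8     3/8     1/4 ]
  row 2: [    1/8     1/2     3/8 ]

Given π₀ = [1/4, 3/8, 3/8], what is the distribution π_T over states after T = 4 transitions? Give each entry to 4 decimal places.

t=0: π = [0.2500, 0.3750, 0.3750]
t=1: π = [0.3125, 0.3906, 0.2969]
t=2: π = [0.3398, 0.3730, 0.2871]
t=3: π = [0.3457, 0.3684, 0.2859]
t=4: π = [0.3467, 0.3675, 0.2857]

π = [0.3467, 0.3675, 0.2857]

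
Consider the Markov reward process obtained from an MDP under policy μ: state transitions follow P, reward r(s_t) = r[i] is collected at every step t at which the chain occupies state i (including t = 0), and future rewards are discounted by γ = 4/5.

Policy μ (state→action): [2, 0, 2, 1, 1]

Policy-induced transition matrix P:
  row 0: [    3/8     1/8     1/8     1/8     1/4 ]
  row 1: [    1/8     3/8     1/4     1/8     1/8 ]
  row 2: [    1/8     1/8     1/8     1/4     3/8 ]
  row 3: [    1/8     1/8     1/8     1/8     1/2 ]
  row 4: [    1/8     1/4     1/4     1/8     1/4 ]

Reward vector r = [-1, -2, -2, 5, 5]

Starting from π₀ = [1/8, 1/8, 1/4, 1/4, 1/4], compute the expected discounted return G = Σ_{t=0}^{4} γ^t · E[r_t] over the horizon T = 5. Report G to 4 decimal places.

G = 4.7291

t=0: π = [0.1250, 0.1250, 0.2500, 0.2500, 0.2500], E[r] = 1.6250, γ^t·E[r] = 1.625000, running G = 1.625000
t=1: π = [0.1563, 0.1875, 0.1719, 0.1563, 0.3281], E[r] = 1.5469, γ^t·E[r] = 1.237500, running G = 2.862500
t=2: π = [0.1641, 0.2129, 0.1895, 0.1465, 0.2871], E[r] = 1.1992, γ^t·E[r] = 0.767500, running G = 3.630000
t=3: π = [0.1660, 0.2141, 0.1875, 0.1487, 0.2837], E[r] = 1.1926, γ^t·E[r] = 0.610625, running G = 4.240625
t=4: π = [0.1665, 0.2140, 0.1872, 0.1484, 0.2838], E[r] = 1.1925, γ^t·E[r] = 0.488438, running G = 4.729063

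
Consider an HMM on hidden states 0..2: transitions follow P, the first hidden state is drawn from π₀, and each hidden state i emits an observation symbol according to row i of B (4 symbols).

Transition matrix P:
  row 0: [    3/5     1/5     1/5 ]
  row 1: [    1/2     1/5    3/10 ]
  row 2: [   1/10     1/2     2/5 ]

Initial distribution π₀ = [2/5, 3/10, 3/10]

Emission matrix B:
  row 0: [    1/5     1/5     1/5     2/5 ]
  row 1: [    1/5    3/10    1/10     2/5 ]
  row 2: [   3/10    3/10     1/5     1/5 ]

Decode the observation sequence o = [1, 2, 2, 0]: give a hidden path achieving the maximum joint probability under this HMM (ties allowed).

path = [0, 0, 0, 0]

t=0: δ = [8.000e-02, 9.000e-02, 9.000e-02]  (obs o_0=1)
t=1: δ = [9.600e-03, 4.500e-03, 7.200e-03]  ψ = [0, 2, 2]  (obs o_1=2)
t=2: δ = [1.152e-03, 3.600e-04, 5.760e-04]  ψ = [0, 2, 2]  (obs o_2=2)
t=3: δ = [1.382e-04, 5.760e-05, 6.912e-05]  ψ = [0, 2, 0]  (obs o_3=0)
backtrack: best end state = 0; path = [0, 0, 0, 0]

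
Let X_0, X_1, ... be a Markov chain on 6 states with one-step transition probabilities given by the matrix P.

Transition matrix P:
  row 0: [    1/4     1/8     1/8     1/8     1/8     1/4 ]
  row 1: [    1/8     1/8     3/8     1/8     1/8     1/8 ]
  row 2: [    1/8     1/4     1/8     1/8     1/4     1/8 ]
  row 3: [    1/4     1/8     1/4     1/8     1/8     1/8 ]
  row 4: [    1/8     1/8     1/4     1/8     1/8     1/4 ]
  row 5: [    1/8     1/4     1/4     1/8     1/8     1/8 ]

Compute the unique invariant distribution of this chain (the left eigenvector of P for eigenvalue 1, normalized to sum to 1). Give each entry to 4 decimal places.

π = [0.1607, 0.1735, 0.2236, 0.1250, 0.1530, 0.1642]

Balance equations π_j = Σ_i π_i·P[i][j]:
  π_0 = 1/4·π_0 + 1/8·π_1 + 1/8·π_2 + 1/4·π_3 + 1/8·π_4 + 1/8·π_5
  π_1 = 1/8·π_0 + 1/8·π_1 + 1/4·π_2 + 1/8·π_3 + 1/8·π_4 + 1/4·π_5
  π_2 = 1/8·π_0 + 3/8·π_1 + 1/8·π_2 + 1/4·π_3 + 1/4·π_4 + 1/4·π_5
  π_3 = 1/8·π_0 + 1/8·π_1 + 1/8·π_2 + 1/8·π_3 + 1/8·π_4 + 1/8·π_5
  π_4 = 1/8·π_0 + 1/8·π_1 + 1/4·π_2 + 1/8·π_3 + 1/8·π_4 + 1/8·π_5
  normalize: π_0 + π_1 + π_2 + π_3 + π_4 + π_5 = 1
Solving the linear system gives exactly π = [9/56, 6305/36344, 1016/4543, 1/8, 5559/36344, 746/4543].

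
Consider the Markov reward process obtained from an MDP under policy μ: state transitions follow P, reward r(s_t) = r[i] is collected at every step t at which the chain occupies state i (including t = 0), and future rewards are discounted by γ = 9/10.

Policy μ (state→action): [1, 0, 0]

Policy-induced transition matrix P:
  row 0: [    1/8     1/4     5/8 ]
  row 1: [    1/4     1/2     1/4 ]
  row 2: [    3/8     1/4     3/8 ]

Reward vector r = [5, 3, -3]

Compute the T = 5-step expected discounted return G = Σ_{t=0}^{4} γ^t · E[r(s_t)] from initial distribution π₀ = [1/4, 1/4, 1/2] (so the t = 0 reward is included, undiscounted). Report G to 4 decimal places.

t=0: π = [0.2500, 0.2500, 0.5000], E[r] = 0.5000, γ^t·E[r] = 0.500000, running G = 0.500000
t=1: π = [0.2813, 0.3125, 0.4063], E[r] = 1.1250, γ^t·E[r] = 1.012500, running G = 1.512500
t=2: π = [0.2656, 0.3281, 0.4063], E[r] = 1.0938, γ^t·E[r] = 0.885938, running G = 2.398438
t=3: π = [0.2676, 0.3320, 0.4004], E[r] = 1.1328, γ^t·E[r] = 0.825820, running G = 3.224258
t=4: π = [0.2666, 0.3330, 0.4004], E[r] = 1.1309, γ^t·E[r] = 0.741957, running G = 3.966215

G = 3.9662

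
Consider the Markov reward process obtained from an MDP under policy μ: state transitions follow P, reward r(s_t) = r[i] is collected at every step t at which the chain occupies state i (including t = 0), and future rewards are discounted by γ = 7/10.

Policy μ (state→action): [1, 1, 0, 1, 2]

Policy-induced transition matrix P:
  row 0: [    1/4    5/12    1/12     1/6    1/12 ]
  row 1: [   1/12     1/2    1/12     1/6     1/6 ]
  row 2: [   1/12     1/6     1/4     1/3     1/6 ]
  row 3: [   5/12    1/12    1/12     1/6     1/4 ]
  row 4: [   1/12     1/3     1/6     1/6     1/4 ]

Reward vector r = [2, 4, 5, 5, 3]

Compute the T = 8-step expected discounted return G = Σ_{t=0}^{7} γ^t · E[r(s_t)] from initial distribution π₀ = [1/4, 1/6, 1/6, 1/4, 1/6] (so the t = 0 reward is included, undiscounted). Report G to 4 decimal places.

G = 11.7856

t=0: π = [0.2500, 0.1667, 0.1667, 0.2500, 0.1667], E[r] = 3.7500, γ^t·E[r] = 3.750000, running G = 3.750000
t=1: π = [0.2083, 0.2917, 0.1250, 0.1944, 0.1806], E[r] = 3.7222, γ^t·E[r] = 2.605556, running G = 6.355556
t=2: π = [0.1829, 0.3299, 0.1192, 0.1875, 0.1806], E[r] = 3.7604, γ^t·E[r] = 1.842604, running G = 8.198160
t=3: π = [0.1763, 0.3368, 0.1182, 0.1865, 0.1821], E[r] = 3.7701, γ^t·E[r] = 1.293131, running G = 9.491291
t=4: π = [0.1749, 0.3378, 0.1182, 0.1864, 0.1827], E[r] = 3.7721, γ^t·E[r] = 0.905682, running G = 10.396973
t=5: π = [0.1746, 0.3379, 0.1183, 0.1864, 0.1828], E[r] = 3.7726, γ^t·E[r] = 0.634055, running G = 11.031028
t=6: π = [0.1746, 0.3379, 0.1183, 0.1864, 0.1829], E[r] = 3.7727, γ^t·E[r] = 0.443849, running G = 11.474878
t=7: π = [0.1746, 0.3379, 0.1183, 0.1864, 0.1829], E[r] = 3.7727, γ^t·E[r] = 0.310696, running G = 11.785573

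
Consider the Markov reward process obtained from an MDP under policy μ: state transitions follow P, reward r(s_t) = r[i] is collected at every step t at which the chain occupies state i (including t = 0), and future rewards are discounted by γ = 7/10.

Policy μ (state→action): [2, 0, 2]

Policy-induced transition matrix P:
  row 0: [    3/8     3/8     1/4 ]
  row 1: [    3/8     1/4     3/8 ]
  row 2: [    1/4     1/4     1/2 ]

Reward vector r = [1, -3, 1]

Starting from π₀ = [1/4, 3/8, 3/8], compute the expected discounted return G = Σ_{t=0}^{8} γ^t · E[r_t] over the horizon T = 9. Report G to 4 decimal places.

t=0: π = [0.2500, 0.3750, 0.3750], E[r] = -0.5000, γ^t·E[r] = -0.500000, running G = -0.500000
t=1: π = [0.3281, 0.2813, 0.3906], E[r] = -0.1250, γ^t·E[r] = -0.087500, running G = -0.587500
t=2: π = [0.3262, 0.2910, 0.3828], E[r] = -0.1641, γ^t·E[r] = -0.080391, running G = -0.667891
t=3: π = [0.3271, 0.2908, 0.3821], E[r] = -0.1631, γ^t·E[r] = -0.055938, running G = -0.723829
t=4: π = [0.3272, 0.2909, 0.3819], E[r] = -0.1636, γ^t·E[r] = -0.039274, running G = -0.763103
t=5: π = [0.3273, 0.2909, 0.3818], E[r] = -0.1636, γ^t·E[r] = -0.027500, running G = -0.790603
t=6: π = [0.3273, 0.2909, 0.3818], E[r] = -0.1636, γ^t·E[r] = -0.019251, running G = -0.809854
t=7: π = [0.3273, 0.2909, 0.3818], E[r] = -0.1636, γ^t·E[r] = -0.013476, running G = -0.823330
t=8: π = [0.3273, 0.2909, 0.3818], E[r] = -0.1636, γ^t·E[r] = -0.009433, running G = -0.832764

G = -0.8328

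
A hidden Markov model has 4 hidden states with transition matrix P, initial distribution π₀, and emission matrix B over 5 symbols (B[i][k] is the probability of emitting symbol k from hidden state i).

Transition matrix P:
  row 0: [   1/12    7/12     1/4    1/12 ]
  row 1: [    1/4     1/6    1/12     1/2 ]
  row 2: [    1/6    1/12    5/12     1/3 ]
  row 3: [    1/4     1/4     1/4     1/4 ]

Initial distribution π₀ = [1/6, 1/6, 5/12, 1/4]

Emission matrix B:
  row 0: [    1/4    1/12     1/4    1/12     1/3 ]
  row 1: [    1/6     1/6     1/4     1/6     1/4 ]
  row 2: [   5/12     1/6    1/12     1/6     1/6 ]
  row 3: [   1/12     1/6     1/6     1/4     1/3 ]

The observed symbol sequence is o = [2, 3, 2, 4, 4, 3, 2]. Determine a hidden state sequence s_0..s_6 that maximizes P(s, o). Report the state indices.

path = [1, 3, 1, 3, 0, 1, 3]

t=0: δ = [4.167e-02, 4.167e-02, 3.472e-02, 4.167e-02]  (obs o_0=2)
t=1: δ = [8.681e-04, 4.051e-03, 2.411e-03, 5.208e-03]  ψ = [1, 0, 2, 1]  (obs o_1=3)
t=2: δ = [3.255e-04, 3.255e-04, 1.085e-04, 3.376e-04]  ψ = [3, 3, 3, 1]  (obs o_2=2)
t=3: δ = [2.813e-05, 4.747e-05, 1.407e-05, 5.425e-05]  ψ = [3, 0, 3, 1]  (obs o_3=4)
t=4: δ = [4.521e-06, 4.103e-06, 2.261e-06, 7.912e-06]  ψ = [3, 0, 3, 1]  (obs o_4=4)
t=5: δ = [1.648e-07, 4.396e-07, 3.297e-07, 5.128e-07]  ψ = [3, 0, 3, 1]  (obs o_5=3)
t=6: δ = [3.205e-08, 3.205e-08, 1.145e-08, 3.663e-08]  ψ = [3, 3, 2, 1]  (obs o_6=2)
backtrack: best end state = 3; path = [1, 3, 1, 3, 0, 1, 3]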